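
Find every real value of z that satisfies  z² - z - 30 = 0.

Factor: (z - 6)(z + 5) = 0.
So z = 6 or z = -5.

z = -5 or z = 6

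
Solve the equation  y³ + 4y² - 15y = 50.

Rearrange: y³ + 4y² - 15y - 50 = 0.
Possible rational roots are divisors of -50. Testing y = -5 gives 0, so (y + 5) is a factor.
Divide: y³ + 4y² - 15y - 50 = (y + 5)(y² - y - 10).
Apply the quadratic formula to y² - y - 10 = 0: y = (1 ± √41)/2, i.e. y ≈ 3.7016 or y ≈ -2.7016.

y = -5 or y = -2.7016 or y = 3.7016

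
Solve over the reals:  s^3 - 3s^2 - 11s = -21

s = -3 or s = 1.5858 or s = 4.4142

Rearrange: s^3 - 3s^2 - 11s + 21 = 0.
Possible rational roots are divisors of 21. Testing s = -3 gives 0, so (s + 3) is a factor.
Divide: s^3 - 3s^2 - 11s + 21 = (s + 3)(s^2 - 6s + 7).
Apply the quadratic formula to s^2 - 6s + 7 = 0: s = (6 +/- sqrt(8))/2, i.e. s ~= 4.4142 or s ~= 1.5858.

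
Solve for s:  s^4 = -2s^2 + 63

Let u = s^2. The equation becomes u^2 + 2u - 63 = 0.
Factor: (u + 9)(u - 7) = 0, so u = -9 or u = 7.
s^2 = -9 < 0 has no real solution.
s^2 = 7 gives s = +/-sqrt(7) ~= +/-2.6458.

s = -2.6458 or s = 2.6458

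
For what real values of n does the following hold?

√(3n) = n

n = 0 or n = 3

Square both sides: 3n = (n)².
Expand and rearrange: n² - 3n = 0.
Solving gives n = 3 or n = 0.
Check each candidate in the original equation:
  n = 3: √(9) = 3, while n = 3 — valid.
  n = 0: √(0) = 0, while n = 0 — valid.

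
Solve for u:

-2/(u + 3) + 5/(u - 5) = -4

Multiply both sides by (u + 3)(u - 5):
-2(u - 5) + 5(u + 3) = -4(u + 3)(u - 5).
Expand and collect terms: -4u^2 + 5u + 35 = 0.
By the quadratic formula, u = (-5 +/- sqrt(585)) / -8, so u ~= -2.3983 or u ~= 3.6483.
Neither value makes a denominator zero (u != -3, u != 5), so both are valid.

u = -2.3983 or u = 3.6483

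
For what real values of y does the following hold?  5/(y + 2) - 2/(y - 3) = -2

Multiply both sides by (y + 2)(y - 3):
5(y - 3) - 2(y + 2) = -2(y + 2)(y - 3).
Expand and collect terms: -2y² - y + 31 = 0.
By the quadratic formula, y = (1 ± √249) / -4, so y ≈ -4.1949 or y ≈ 3.6949.
Neither value makes a denominator zero (y ≠ -2, y ≠ 3), so both are valid.

y = -4.1949 or y = 3.6949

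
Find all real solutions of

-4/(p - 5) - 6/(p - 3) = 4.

p = 1 or p = 4.5

Multiply both sides by (p - 5)(p - 3):
-4(p - 3) - 6(p - 5) = 4(p - 5)(p - 3).
Expand and collect terms: 4p² - 22p + 18 = 0.
Factor or apply the quadratic formula: p = 4.5 or p = 1.
Neither value makes a denominator zero (p ≠ 5, p ≠ 3), so both are valid.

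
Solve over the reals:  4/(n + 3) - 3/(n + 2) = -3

n = -3.8685 or n = -1.4648

Multiply both sides by (n + 3)(n + 2):
4(n + 2) - 3(n + 3) = -3(n + 3)(n + 2).
Expand and collect terms: -3n² - 16n - 17 = 0.
By the quadratic formula, n = (16 ± √52) / -6, so n ≈ -3.8685 or n ≈ -1.4648.
Neither value makes a denominator zero (n ≠ -3, n ≠ -2), so both are valid.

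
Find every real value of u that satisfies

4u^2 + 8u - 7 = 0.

u = -2.6583 or u = 0.6583

Discriminant: (8)^2 - 4*4*(-7) = 176.
Quadratic formula: u = (-8 +/- sqrt(176)) / 8.
So u = -1 + sqrt(11)/2 ~= 0.6583 or u = -sqrt(11)/2 - 1 ~= -2.6583.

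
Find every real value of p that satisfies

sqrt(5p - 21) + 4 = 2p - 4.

Isolate the radical: sqrt(5p - 21) = 2p - 8.
Square both sides: 5p - 21 = (2p - 8)^2.
Expand and rearrange: 4p^2 - 37p + 85 = 0.
Solving gives p = 5 or p = 4.25.
Check each candidate in the original equation:
  p = 5: sqrt(4) = 2, while 2p - 8 = 2 — valid.
  p = 4.25: sqrt(0.25) = 0.5, while 2p - 8 = 0.5 — valid.

p = 4.25 or p = 5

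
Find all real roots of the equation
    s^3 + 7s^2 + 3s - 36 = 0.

Possible rational roots are divisors of -36. Testing s = -4 gives 0, so (s + 4) is a factor.
Divide: s^3 + 7s^2 + 3s - 36 = (s + 4)(s^2 + 3s - 9).
Apply the quadratic formula to s^2 + 3s - 9 = 0: s = (-3 +/- sqrt(45))/2, i.e. s ~= 1.8541 or s ~= -4.8541.

s = -4.8541 or s = -4 or s = 1.8541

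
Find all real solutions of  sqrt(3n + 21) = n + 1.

Square both sides: 3n + 21 = (n + 1)^2.
Expand and rearrange: n^2 - n - 20 = 0.
Solving gives n = 5 or n = -4.
Check each candidate in the original equation:
  n = 5: sqrt(36) = 6, while n + 1 = 6 — valid.
  n = -4: sqrt(9) = 3, while n + 1 = -3 — extraneous.

n = 5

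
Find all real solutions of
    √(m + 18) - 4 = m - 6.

Isolate the radical: √(m + 18) = m - 2.
Square both sides: m + 18 = (m - 2)².
Expand and rearrange: m² - 5m - 14 = 0.
Solving gives m = 7 or m = -2.
Check each candidate in the original equation:
  m = 7: √(25) = 5, while m - 2 = 5 — valid.
  m = -2: √(16) = 4, while m - 2 = -4 — extraneous.

m = 7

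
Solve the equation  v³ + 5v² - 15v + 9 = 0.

Possible rational roots are divisors of 9. Testing v = 1 gives 0, so (v - 1) is a factor.
Divide: v³ + 5v² - 15v + 9 = (v - 1)(v² + 6v - 9).
Apply the quadratic formula to v² + 6v - 9 = 0: v = (-6 ± √72)/2, i.e. v ≈ 1.2426 or v ≈ -7.2426.

v = -7.2426 or v = 1 or v = 1.2426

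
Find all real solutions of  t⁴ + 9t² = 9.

Let u = t². The equation becomes u² + 9u - 9 = 0.
By the quadratic formula, u = -9/2 + 3·√(13)/2 or u = -3·√(13)/2 - 9/2.
t² = -9/2 + 3·√(13)/2 gives t = ±√(-9/2 + 3·√(13)/2) ≈ ±0.9531.
t² = -3·√(13)/2 - 9/2 < 0 has no real solution.

t = -0.9531 or t = 0.9531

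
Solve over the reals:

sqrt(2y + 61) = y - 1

y = 10

Square both sides: 2y + 61 = (y - 1)^2.
Expand and rearrange: y^2 - 4y - 60 = 0.
Solving gives y = 10 or y = -6.
Check each candidate in the original equation:
  y = 10: sqrt(81) = 9, while y - 1 = 9 — valid.
  y = -6: sqrt(49) = 7, while y - 1 = -7 — extraneous.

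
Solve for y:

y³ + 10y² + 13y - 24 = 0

y = -8 or y = -3 or y = 1

Possible rational roots are divisors of -24. Testing y = -3 gives 0, so (y + 3) is a factor.
Divide: y³ + 10y² + 13y - 24 = (y + 3)(y² + 7y - 8).
Factor the quadratic: y = 1 or y = -8.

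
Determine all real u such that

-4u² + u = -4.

u = -0.8828 or u = 1.1328

Rearrange to standard form: -4u² + u + 4 = 0.
Discriminant: (1)² − 4·(-4)·4 = 65.
Quadratic formula: u = (-1 ± √65) / (-8).
So u = 1/8 - √(65)/8 ≈ -0.8828 or u = 1/8 + √(65)/8 ≈ 1.1328.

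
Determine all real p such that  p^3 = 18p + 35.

Rearrange: p^3 - 18p - 35 = 0.
Possible rational roots are divisors of -35. Testing p = 5 gives 0, so (p - 5) is a factor.
Divide: p^3 - 18p - 35 = (p - 5)(p^2 + 5p + 7).
The quadratic p^2 + 5p + 7 has discriminant -3 < 0, so no further real roots.

p = 5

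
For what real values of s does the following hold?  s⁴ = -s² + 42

s = -2.4495 or s = 2.4495

Let u = s². The equation becomes u² + u - 42 = 0.
Factor: (u - 6)(u + 7) = 0, so u = 6 or u = -7.
s² = 6 gives s = ±√(6) ≈ ±2.4495.
s² = -7 < 0 has no real solution.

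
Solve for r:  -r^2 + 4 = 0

r = -2 or r = 2

Factor: -1(r - 2)(r + 2) = 0.
So r = 2 or r = -2.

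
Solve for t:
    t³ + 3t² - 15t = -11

t = -5.873 or t = 1 or t = 1.873

Rearrange: t³ + 3t² - 15t + 11 = 0.
Possible rational roots are divisors of 11. Testing t = 1 gives 0, so (t - 1) is a factor.
Divide: t³ + 3t² - 15t + 11 = (t - 1)(t² + 4t - 11).
Apply the quadratic formula to t² + 4t - 11 = 0: t = (-4 ± √60)/2, i.e. t ≈ 1.873 or t ≈ -5.873.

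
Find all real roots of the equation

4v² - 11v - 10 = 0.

Discriminant: (-11)² − 4·4·(-10) = 281.
Quadratic formula: v = (11 ± √281) / 8.
So v = 11/8 + √(281)/8 ≈ 3.4704 or v = 11/8 - √(281)/8 ≈ -0.7204.

v = -0.7204 or v = 3.4704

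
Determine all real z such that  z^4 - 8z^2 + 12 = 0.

Let u = z^2. The equation becomes u^2 - 8u + 12 = 0.
Factor: (u - 6)(u - 2) = 0, so u = 6 or u = 2.
z^2 = 6 gives z = +/-sqrt(6) ~= +/-2.4495.
z^2 = 2 gives z = +/-sqrt(2) ~= +/-1.4142.

z = -2.4495 or z = -1.4142 or z = 1.4142 or z = 2.4495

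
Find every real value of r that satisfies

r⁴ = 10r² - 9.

r = -3 or r = -1 or r = 1 or r = 3

Let u = r². The equation becomes u² - 10u + 9 = 0.
Factor: (u - 9)(u - 1) = 0, so u = 9 or u = 1.
r² = 9 gives r = ±3.
r² = 1 gives r = ±1.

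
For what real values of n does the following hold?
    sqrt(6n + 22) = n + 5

Square both sides: 6n + 22 = (n + 5)^2.
Expand and rearrange: n^2 + 4n + 3 = 0.
Solving gives n = -1 or n = -3.
Check each candidate in the original equation:
  n = -1: sqrt(16) = 4, while n + 5 = 4 — valid.
  n = -3: sqrt(4) = 2, while n + 5 = 2 — valid.

n = -3 or n = -1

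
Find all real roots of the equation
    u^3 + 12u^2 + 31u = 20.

u = -7.5311 or u = -5 or u = 0.5311

Rearrange: u^3 + 12u^2 + 31u - 20 = 0.
Possible rational roots are divisors of -20. Testing u = -5 gives 0, so (u + 5) is a factor.
Divide: u^3 + 12u^2 + 31u - 20 = (u + 5)(u^2 + 7u - 4).
Apply the quadratic formula to u^2 + 7u - 4 = 0: u = (-7 +/- sqrt(65))/2, i.e. u ~= 0.5311 or u ~= -7.5311.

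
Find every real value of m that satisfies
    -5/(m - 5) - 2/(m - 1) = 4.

m = 0.3179 or m = 3.9321

Multiply both sides by (m - 5)(m - 1):
-5(m - 1) - 2(m - 5) = 4(m - 5)(m - 1).
Expand and collect terms: 4m² - 17m + 5 = 0.
By the quadratic formula, m = (17 ± √209) / 8, so m ≈ 3.9321 or m ≈ 0.3179.
Neither value makes a denominator zero (m ≠ 5, m ≠ 1), so both are valid.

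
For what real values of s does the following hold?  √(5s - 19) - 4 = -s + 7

s = 7

Isolate the radical: √(5s - 19) = -s + 11.
Square both sides: 5s - 19 = (-s + 11)².
Expand and rearrange: s² - 27s + 140 = 0.
Solving gives s = 20 or s = 7.
Check each candidate in the original equation:
  s = 20: √(81) = 9, while -s + 11 = -9 — extraneous.
  s = 7: √(16) = 4, while -s + 11 = 4 — valid.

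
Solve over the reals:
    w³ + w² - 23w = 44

Rearrange: w³ + w² - 23w - 44 = 0.
Possible rational roots are divisors of -44. Testing w = -4 gives 0, so (w + 4) is a factor.
Divide: w³ + w² - 23w - 44 = (w + 4)(w² - 3w - 11).
Apply the quadratic formula to w² - 3w - 11 = 0: w = (3 ± √53)/2, i.e. w ≈ 5.1401 or w ≈ -2.1401.

w = -4 or w = -2.1401 or w = 5.1401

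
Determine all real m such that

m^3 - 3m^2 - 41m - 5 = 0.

m = -5 or m = -0.1231 or m = 8.1231

Possible rational roots are divisors of -5. Testing m = -5 gives 0, so (m + 5) is a factor.
Divide: m^3 - 3m^2 - 41m - 5 = (m + 5)(m^2 - 8m - 1).
Apply the quadratic formula to m^2 - 8m - 1 = 0: m = (8 +/- sqrt(68))/2, i.e. m ~= 8.1231 or m ~= -0.1231.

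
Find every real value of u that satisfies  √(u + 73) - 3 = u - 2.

Isolate the radical: √(u + 73) = u + 1.
Square both sides: u + 73 = (u + 1)².
Expand and rearrange: u² + u - 72 = 0.
Solving gives u = 8 or u = -9.
Check each candidate in the original equation:
  u = 8: √(81) = 9, while u + 1 = 9 — valid.
  u = -9: √(64) = 8, while u + 1 = -8 — extraneous.

u = 8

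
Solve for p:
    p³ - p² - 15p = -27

Rearrange: p³ - p² - 15p + 27 = 0.
Possible rational roots are divisors of 27. Testing p = 3 gives 0, so (p - 3) is a factor.
Divide: p³ - p² - 15p + 27 = (p - 3)(p² + 2p - 9).
Apply the quadratic formula to p² + 2p - 9 = 0: p = (-2 ± √40)/2, i.e. p ≈ 2.1623 or p ≈ -4.1623.

p = -4.1623 or p = 2.1623 or p = 3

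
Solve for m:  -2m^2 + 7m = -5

m = -0.6085 or m = 4.1085

Rearrange to standard form: -2m^2 + 7m + 5 = 0.
Discriminant: (7)^2 - 4*(-2)*5 = 89.
Quadratic formula: m = (-7 +/- sqrt(89)) / (-4).
So m = 7/4 - sqrt(89)/4 ~= -0.6085 or m = 7/4 + sqrt(89)/4 ~= 4.1085.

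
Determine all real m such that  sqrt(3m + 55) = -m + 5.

Square both sides: 3m + 55 = (-m + 5)^2.
Expand and rearrange: m^2 - 13m - 30 = 0.
Solving gives m = 15 or m = -2.
Check each candidate in the original equation:
  m = 15: sqrt(100) = 10, while -m + 5 = -10 — extraneous.
  m = -2: sqrt(49) = 7, while -m + 5 = 7 — valid.

m = -2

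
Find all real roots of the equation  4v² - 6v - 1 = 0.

Discriminant: (-6)² − 4·4·(-1) = 52.
Quadratic formula: v = (6 ± √52) / 8.
So v = 3/4 + √(13)/4 ≈ 1.6514 or v = 3/4 - √(13)/4 ≈ -0.1514.

v = -0.1514 or v = 1.6514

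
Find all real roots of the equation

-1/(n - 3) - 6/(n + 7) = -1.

n = -2 or n = 5

Multiply both sides by (n - 3)(n + 7):
-(n + 7) - 6(n - 3) = -(n - 3)(n + 7).
Expand and collect terms: -n^2 + 3n + 10 = 0.
Factor or apply the quadratic formula: n = -2 or n = 5.
Neither value makes a denominator zero (n != 3, n != -7), so both are valid.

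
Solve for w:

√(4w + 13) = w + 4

Square both sides: 4w + 13 = (w + 4)².
Expand and rearrange: w² + 4w + 3 = 0.
Solving gives w = -1 or w = -3.
Check each candidate in the original equation:
  w = -1: √(9) = 3, while w + 4 = 3 — valid.
  w = -3: √(1) = 1, while w + 4 = 1 — valid.

w = -3 or w = -1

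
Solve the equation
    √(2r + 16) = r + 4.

Square both sides: 2r + 16 = (r + 4)².
Expand and rearrange: r² + 6r = 0.
Solving gives r = 0 or r = -6.
Check each candidate in the original equation:
  r = 0: √(16) = 4, while r + 4 = 4 — valid.
  r = -6: √(4) = 2, while r + 4 = -2 — extraneous.

r = 0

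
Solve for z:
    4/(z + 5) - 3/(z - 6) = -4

z = -5.9409 or z = 6.6909

Multiply both sides by (z + 5)(z - 6):
4(z - 6) - 3(z + 5) = -4(z + 5)(z - 6).
Expand and collect terms: -4z^2 + 3z + 159 = 0.
By the quadratic formula, z = (-3 +/- sqrt(2553)) / -8, so z ~= -5.9409 or z ~= 6.6909.
Neither value makes a denominator zero (z != -5, z != 6), so both are valid.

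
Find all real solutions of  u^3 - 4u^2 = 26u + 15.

u = -3 or u = -0.6533 or u = 7.6533

Rearrange: u^3 - 4u^2 - 26u - 15 = 0.
Possible rational roots are divisors of -15. Testing u = -3 gives 0, so (u + 3) is a factor.
Divide: u^3 - 4u^2 - 26u - 15 = (u + 3)(u^2 - 7u - 5).
Apply the quadratic formula to u^2 - 7u - 5 = 0: u = (7 +/- sqrt(69))/2, i.e. u ~= 7.6533 or u ~= -0.6533.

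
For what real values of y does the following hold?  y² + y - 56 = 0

y = -8 or y = 7

Factor: (y + 8)(y - 7) = 0.
So y = -8 or y = 7.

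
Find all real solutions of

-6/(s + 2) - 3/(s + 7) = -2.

Multiply both sides by (s + 2)(s + 7):
-6(s + 7) - 3(s + 2) = -2(s + 2)(s + 7).
Expand and collect terms: -2s^2 - 9s + 20 = 0.
By the quadratic formula, s = (9 +/- sqrt(241)) / -4, so s ~= -6.131 or s ~= 1.631.
Neither value makes a denominator zero (s != -2, s != -7), so both are valid.

s = -6.131 or s = 1.631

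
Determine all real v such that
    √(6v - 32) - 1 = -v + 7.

Isolate the radical: √(6v - 32) = -v + 8.
Square both sides: 6v - 32 = (-v + 8)².
Expand and rearrange: v² - 22v + 96 = 0.
Solving gives v = 16 or v = 6.
Check each candidate in the original equation:
  v = 16: √(64) = 8, while -v + 8 = -8 — extraneous.
  v = 6: √(4) = 2, while -v + 8 = 2 — valid.

v = 6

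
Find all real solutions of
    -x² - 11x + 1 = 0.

x = -11.0902 or x = 0.0902

Discriminant: (-11)² − 4·(-1)·1 = 125.
Quadratic formula: x = (11 ± √125) / (-2).
So x = -5·√(5)/2 - 11/2 ≈ -11.0902 or x = -11/2 + 5·√(5)/2 ≈ 0.0902.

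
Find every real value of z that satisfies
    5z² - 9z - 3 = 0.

z = -0.2874 or z = 2.0874

Discriminant: (-9)² − 4·5·(-3) = 141.
Quadratic formula: z = (9 ± √141) / 10.
So z = 9/10 + √(141)/10 ≈ 2.0874 or z = 9/10 - √(141)/10 ≈ -0.2874.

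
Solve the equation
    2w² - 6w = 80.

Bring every term to one side: 2w² - 6w - 80 = 0.
Factor: 2(w + 5)(w - 8) = 0.
So w = -5 or w = 8.

w = -5 or w = 8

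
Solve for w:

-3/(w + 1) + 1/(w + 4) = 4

w = -3.6514 or w = -1.8486

Multiply both sides by (w + 1)(w + 4):
-3(w + 4) + (w + 1) = 4(w + 1)(w + 4).
Expand and collect terms: 4w² + 22w + 27 = 0.
By the quadratic formula, w = (-22 ± √52) / 8, so w ≈ -1.8486 or w ≈ -3.6514.
Neither value makes a denominator zero (w ≠ -1, w ≠ -4), so both are valid.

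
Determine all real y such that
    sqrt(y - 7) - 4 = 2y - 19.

Isolate the radical: sqrt(y - 7) = 2y - 15.
Square both sides: y - 7 = (2y - 15)^2.
Expand and rearrange: 4y^2 - 61y + 232 = 0.
Solving gives y = 8 or y = 7.25.
Check each candidate in the original equation:
  y = 8: sqrt(1) = 1, while 2y - 15 = 1 — valid.
  y = 7.25: sqrt(0.25) = 0.5, while 2y - 15 = -0.5 — extraneous.

y = 8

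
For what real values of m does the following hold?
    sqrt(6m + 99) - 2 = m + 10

Isolate the radical: sqrt(6m + 99) = m + 12.
Square both sides: 6m + 99 = (m + 12)^2.
Expand and rearrange: m^2 + 18m + 45 = 0.
Solving gives m = -3 or m = -15.
Check each candidate in the original equation:
  m = -3: sqrt(81) = 9, while m + 12 = 9 — valid.
  m = -15: sqrt(9) = 3, while m + 12 = -3 — extraneous.

m = -3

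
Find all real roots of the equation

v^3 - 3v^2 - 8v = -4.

Rearrange: v^3 - 3v^2 - 8v + 4 = 0.
Possible rational roots are divisors of 4. Testing v = -2 gives 0, so (v + 2) is a factor.
Divide: v^3 - 3v^2 - 8v + 4 = (v + 2)(v^2 - 5v + 2).
Apply the quadratic formula to v^2 - 5v + 2 = 0: v = (5 +/- sqrt(17))/2, i.e. v ~= 4.5616 or v ~= 0.4384.

v = -2 or v = 0.4384 or v = 4.5616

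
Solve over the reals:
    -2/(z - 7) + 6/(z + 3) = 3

z = -0.8134 or z = 6.1468

Multiply both sides by (z - 7)(z + 3):
-2(z + 3) + 6(z - 7) = 3(z - 7)(z + 3).
Expand and collect terms: 3z^2 - 16z - 15 = 0.
By the quadratic formula, z = (16 +/- sqrt(436)) / 6, so z ~= 6.1468 or z ~= -0.8134.
Neither value makes a denominator zero (z != 7, z != -3), so both are valid.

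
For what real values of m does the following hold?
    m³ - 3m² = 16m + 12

m = -2 or m = -1 or m = 6

Rearrange: m³ - 3m² - 16m - 12 = 0.
Possible rational roots are divisors of -12. Testing m = -1 gives 0, so (m + 1) is a factor.
Divide: m³ - 3m² - 16m - 12 = (m + 1)(m² - 4m - 12).
Factor the quadratic: m = 6 or m = -2.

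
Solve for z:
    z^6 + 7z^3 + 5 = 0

Let u = z^3. The equation becomes u^2 + 7u + 5 = 0.
By the quadratic formula, u = -7/2 + sqrt(29)/2 or u = -7/2 - sqrt(29)/2.
z^3 = -7/2 + sqrt(29)/2 gives z = -(7/2 - sqrt(29)/2)^(1/3) ~= -0.9312.
z^3 = -7/2 - sqrt(29)/2 gives z = -(sqrt(29)/2 + 7/2)^(1/3) ~= -1.8364.

z = -1.8364 or z = -0.9312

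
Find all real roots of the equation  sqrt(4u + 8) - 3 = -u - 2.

Isolate the radical: sqrt(4u + 8) = -u + 1.
Square both sides: 4u + 8 = (-u + 1)^2.
Expand and rearrange: u^2 - 6u - 7 = 0.
Solving gives u = 7 or u = -1.
Check each candidate in the original equation:
  u = 7: sqrt(36) = 6, while -u + 1 = -6 — extraneous.
  u = -1: sqrt(4) = 2, while -u + 1 = 2 — valid.

u = -1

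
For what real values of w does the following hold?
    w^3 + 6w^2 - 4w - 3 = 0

w = -6.5414 or w = -0.4586 or w = 1

Possible rational roots are divisors of -3. Testing w = 1 gives 0, so (w - 1) is a factor.
Divide: w^3 + 6w^2 - 4w - 3 = (w - 1)(w^2 + 7w + 3).
Apply the quadratic formula to w^2 + 7w + 3 = 0: w = (-7 +/- sqrt(37))/2, i.e. w ~= -0.4586 or w ~= -6.5414.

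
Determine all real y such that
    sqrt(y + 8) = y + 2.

y = 1

Square both sides: y + 8 = (y + 2)^2.
Expand and rearrange: y^2 + 3y - 4 = 0.
Solving gives y = 1 or y = -4.
Check each candidate in the original equation:
  y = 1: sqrt(9) = 3, while y + 2 = 3 — valid.
  y = -4: sqrt(4) = 2, while y + 2 = -2 — extraneous.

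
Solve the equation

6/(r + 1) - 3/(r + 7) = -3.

Multiply both sides by (r + 1)(r + 7):
6(r + 7) - 3(r + 1) = -3(r + 1)(r + 7).
Expand and collect terms: -3r^2 - 27r - 60 = 0.
Factor or apply the quadratic formula: r = -5 or r = -4.
Neither value makes a denominator zero (r != -1, r != -7), so both are valid.

r = -5 or r = -4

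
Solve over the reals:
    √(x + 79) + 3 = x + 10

Isolate the radical: √(x + 79) = x + 7.
Square both sides: x + 79 = (x + 7)².
Expand and rearrange: x² + 13x - 30 = 0.
Solving gives x = 2 or x = -15.
Check each candidate in the original equation:
  x = 2: √(81) = 9, while x + 7 = 9 — valid.
  x = -15: √(64) = 8, while x + 7 = -8 — extraneous.

x = 2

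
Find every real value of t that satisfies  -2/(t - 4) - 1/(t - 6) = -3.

t = 4.5426 or t = 6.4574

Multiply both sides by (t - 4)(t - 6):
-2(t - 6) - (t - 4) = -3(t - 4)(t - 6).
Expand and collect terms: -3t^2 + 33t - 88 = 0.
By the quadratic formula, t = (-33 +/- sqrt(33)) / -6, so t ~= 4.5426 or t ~= 6.4574.
Neither value makes a denominator zero (t != 4, t != 6), so both are valid.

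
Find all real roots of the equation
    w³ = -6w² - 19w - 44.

w = -4

Rearrange: w³ + 6w² + 19w + 44 = 0.
Possible rational roots are divisors of 44. Testing w = -4 gives 0, so (w + 4) is a factor.
Divide: w³ + 6w² + 19w + 44 = (w + 4)(w² + 2w + 11).
The quadratic w² + 2w + 11 has discriminant -40 < 0, so no further real roots.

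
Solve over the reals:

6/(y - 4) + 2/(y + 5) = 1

y = -3.8655 or y = 10.8655

Multiply both sides by (y - 4)(y + 5):
6(y + 5) + 2(y - 4) = (y - 4)(y + 5).
Expand and collect terms: y^2 - 7y - 42 = 0.
By the quadratic formula, y = (7 +/- sqrt(217)) / 2, so y ~= 10.8655 or y ~= -3.8655.
Neither value makes a denominator zero (y != 4, y != -5), so both are valid.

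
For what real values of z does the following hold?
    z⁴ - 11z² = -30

z = -2.4495 or z = -2.2361 or z = 2.2361 or z = 2.4495

Let u = z². The equation becomes u² - 11u + 30 = 0.
Factor: (u - 6)(u - 5) = 0, so u = 6 or u = 5.
z² = 6 gives z = ±√(6) ≈ ±2.4495.
z² = 5 gives z = ±√(5) ≈ ±2.2361.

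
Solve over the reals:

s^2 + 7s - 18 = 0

Factor: (s - 2)(s + 9) = 0.
So s = 2 or s = -9.

s = -9 or s = 2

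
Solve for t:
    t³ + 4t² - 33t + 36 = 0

Possible rational roots are divisors of 36. Testing t = 3 gives 0, so (t - 3) is a factor.
Divide: t³ + 4t² - 33t + 36 = (t - 3)(t² + 7t - 12).
Apply the quadratic formula to t² + 7t - 12 = 0: t = (-7 ± √97)/2, i.e. t ≈ 1.4244 or t ≈ -8.4244.

t = -8.4244 or t = 1.4244 or t = 3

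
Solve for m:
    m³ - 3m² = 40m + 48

Rearrange: m³ - 3m² - 40m - 48 = 0.
Possible rational roots are divisors of -48. Testing m = -4 gives 0, so (m + 4) is a factor.
Divide: m³ - 3m² - 40m - 48 = (m + 4)(m² - 7m - 12).
Apply the quadratic formula to m² - 7m - 12 = 0: m = (7 ± √97)/2, i.e. m ≈ 8.4244 or m ≈ -1.4244.

m = -4 or m = -1.4244 or m = 8.4244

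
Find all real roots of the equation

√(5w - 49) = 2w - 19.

w = 10 or w = 10.25

Square both sides: 5w - 49 = (2w - 19)².
Expand and rearrange: 4w² - 81w + 410 = 0.
Solving gives w = 10.25 or w = 10.
Check each candidate in the original equation:
  w = 10.25: √(2.25) = 1.5, while 2w - 19 = 1.5 — valid.
  w = 10: √(1) = 1, while 2w - 19 = 1 — valid.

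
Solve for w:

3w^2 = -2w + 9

w = -2.0972 or w = 1.4305

Rearrange to standard form: 3w^2 + 2w - 9 = 0.
Discriminant: (2)^2 - 4*3*(-9) = 112.
Quadratic formula: w = (-2 +/- sqrt(112)) / 6.
So w = -1/3 + 2*sqrt(7)/3 ~= 1.4305 or w = -2*sqrt(7)/3 - 1/3 ~= -2.0972.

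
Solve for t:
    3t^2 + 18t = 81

t = -9 or t = 3

Bring every term to one side: 3t^2 + 18t - 81 = 0.
Factor: 3(t - 3)(t + 9) = 0.
So t = 3 or t = -9.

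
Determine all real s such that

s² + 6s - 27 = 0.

Factor: (s - 3)(s + 9) = 0.
So s = 3 or s = -9.

s = -9 or s = 3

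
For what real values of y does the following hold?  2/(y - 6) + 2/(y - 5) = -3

Multiply both sides by (y - 6)(y - 5):
2(y - 5) + 2(y - 6) = -3(y - 6)(y - 5).
Expand and collect terms: -3y^2 + 29y - 68 = 0.
Factor or apply the quadratic formula: y = 4 or y = 5.6667.
Neither value makes a denominator zero (y != 6, y != 5), so both are valid.

y = 4 or y = 5.6667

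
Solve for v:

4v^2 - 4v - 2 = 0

Discriminant: (-4)^2 - 4*4*(-2) = 48.
Quadratic formula: v = (4 +/- sqrt(48)) / 8.
So v = 1/2 + sqrt(3)/2 ~= 1.366 or v = 1/2 - sqrt(3)/2 ~= -0.366.

v = -0.366 or v = 1.366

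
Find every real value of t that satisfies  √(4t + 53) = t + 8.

Square both sides: 4t + 53 = (t + 8)².
Expand and rearrange: t² + 12t + 11 = 0.
Solving gives t = -1 or t = -11.
Check each candidate in the original equation:
  t = -1: √(49) = 7, while t + 8 = 7 — valid.
  t = -11: √(9) = 3, while t + 8 = -3 — extraneous.

t = -1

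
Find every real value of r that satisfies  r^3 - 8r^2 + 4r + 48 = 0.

Possible rational roots are divisors of 48. Testing r = 4 gives 0, so (r - 4) is a factor.
Divide: r^3 - 8r^2 + 4r + 48 = (r - 4)(r^2 - 4r - 12).
Factor the quadratic: r = 6 or r = -2.

r = -2 or r = 4 or r = 6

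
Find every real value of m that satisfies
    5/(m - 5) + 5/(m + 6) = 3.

Multiply both sides by (m - 5)(m + 6):
5(m + 6) + 5(m - 5) = 3(m - 5)(m + 6).
Expand and collect terms: 3m^2 - 7m - 95 = 0.
By the quadratic formula, m = (7 +/- sqrt(1189)) / 6, so m ~= 6.9136 or m ~= -4.5803.
Neither value makes a denominator zero (m != 5, m != -6), so both are valid.

m = -4.5803 or m = 6.9136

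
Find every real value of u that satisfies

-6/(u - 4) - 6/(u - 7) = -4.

Multiply both sides by (u - 4)(u - 7):
-6(u - 7) - 6(u - 4) = -4(u - 4)(u - 7).
Expand and collect terms: -4u² + 56u - 178 = 0.
By the quadratic formula, u = (-56 ± √288) / -8, so u ≈ 4.8787 or u ≈ 9.1213.
Neither value makes a denominator zero (u ≠ 4, u ≠ 7), so both are valid.

u = 4.8787 or u = 9.1213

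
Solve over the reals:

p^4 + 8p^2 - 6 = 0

Let u = p^2. The equation becomes u^2 + 8u - 6 = 0.
By the quadratic formula, u = -4 + sqrt(22) or u = -sqrt(22) - 4.
p^2 = -4 + sqrt(22) gives p = +/-sqrt(-4 + sqrt(22)) ~= +/-0.8309.
p^2 = -sqrt(22) - 4 < 0 has no real solution.

p = -0.8309 or p = 0.8309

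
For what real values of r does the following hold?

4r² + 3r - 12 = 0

r = -2.1472 or r = 1.3972

Discriminant: (3)² − 4·4·(-12) = 201.
Quadratic formula: r = (-3 ± √201) / 8.
So r = -3/8 + √(201)/8 ≈ 1.3972 or r = -√(201)/8 - 3/8 ≈ -2.1472.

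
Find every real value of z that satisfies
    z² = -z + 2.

Bring every term to one side: z² + z - 2 = 0.
Factor: (z + 2)(z - 1) = 0.
So z = -2 or z = 1.

z = -2 or z = 1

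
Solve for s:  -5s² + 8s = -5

s = -0.4806 or s = 2.0806

Rearrange to standard form: -5s² + 8s + 5 = 0.
Discriminant: (8)² − 4·(-5)·5 = 164.
Quadratic formula: s = (-8 ± √164) / (-10).
So s = 4/5 - √(41)/5 ≈ -0.4806 or s = 4/5 + √(41)/5 ≈ 2.0806.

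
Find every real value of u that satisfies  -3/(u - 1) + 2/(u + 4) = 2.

u = -2 or u = -1.5

Multiply both sides by (u - 1)(u + 4):
-3(u + 4) + 2(u - 1) = 2(u - 1)(u + 4).
Expand and collect terms: 2u² + 7u + 6 = 0.
Factor or apply the quadratic formula: u = -1.5 or u = -2.
Neither value makes a denominator zero (u ≠ 1, u ≠ -4), so both are valid.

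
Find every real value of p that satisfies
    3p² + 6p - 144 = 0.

p = -8 or p = 6

Factor: 3(p - 6)(p + 8) = 0.
So p = 6 or p = -8.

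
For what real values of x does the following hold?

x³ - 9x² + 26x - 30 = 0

Possible rational roots are divisors of -30. Testing x = 5 gives 0, so (x - 5) is a factor.
Divide: x³ - 9x² + 26x - 30 = (x - 5)(x² - 4x + 6).
The quadratic x² - 4x + 6 has discriminant -8 < 0, so no further real roots.

x = 5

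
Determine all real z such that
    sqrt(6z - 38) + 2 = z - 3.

z = 7 or z = 9

Isolate the radical: sqrt(6z - 38) = z - 5.
Square both sides: 6z - 38 = (z - 5)^2.
Expand and rearrange: z^2 - 16z + 63 = 0.
Solving gives z = 9 or z = 7.
Check each candidate in the original equation:
  z = 9: sqrt(16) = 4, while z - 5 = 4 — valid.
  z = 7: sqrt(4) = 2, while z - 5 = 2 — valid.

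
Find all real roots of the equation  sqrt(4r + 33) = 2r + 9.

Square both sides: 4r + 33 = (2r + 9)^2.
Expand and rearrange: 4r^2 + 32r + 48 = 0.
Solving gives r = -2 or r = -6.
Check each candidate in the original equation:
  r = -2: sqrt(25) = 5, while 2r + 9 = 5 — valid.
  r = -6: sqrt(9) = 3, while 2r + 9 = -3 — extraneous.

r = -2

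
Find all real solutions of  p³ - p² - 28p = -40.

p = -5.4641 or p = 1.4641 or p = 5

Rearrange: p³ - p² - 28p + 40 = 0.
Possible rational roots are divisors of 40. Testing p = 5 gives 0, so (p - 5) is a factor.
Divide: p³ - p² - 28p + 40 = (p - 5)(p² + 4p - 8).
Apply the quadratic formula to p² + 4p - 8 = 0: p = (-4 ± √48)/2, i.e. p ≈ 1.4641 or p ≈ -5.4641.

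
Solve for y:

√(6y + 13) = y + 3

y = -2 or y = 2

Square both sides: 6y + 13 = (y + 3)².
Expand and rearrange: y² - 4 = 0.
Solving gives y = 2 or y = -2.
Check each candidate in the original equation:
  y = 2: √(25) = 5, while y + 3 = 5 — valid.
  y = -2: √(1) = 1, while y + 3 = 1 — valid.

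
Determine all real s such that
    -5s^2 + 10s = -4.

s = -0.3416 or s = 2.3416

Rearrange to standard form: -5s^2 + 10s + 4 = 0.
Discriminant: (10)^2 - 4*(-5)*4 = 180.
Quadratic formula: s = (-10 +/- sqrt(180)) / (-10).
So s = 1 - 3*sqrt(5)/5 ~= -0.3416 or s = 1 + 3*sqrt(5)/5 ~= 2.3416.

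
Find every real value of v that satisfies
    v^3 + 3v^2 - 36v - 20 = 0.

Possible rational roots are divisors of -20. Testing v = 5 gives 0, so (v - 5) is a factor.
Divide: v^3 + 3v^2 - 36v - 20 = (v - 5)(v^2 + 8v + 4).
Apply the quadratic formula to v^2 + 8v + 4 = 0: v = (-8 +/- sqrt(48))/2, i.e. v ~= -0.5359 or v ~= -7.4641.

v = -7.4641 or v = -0.5359 or v = 5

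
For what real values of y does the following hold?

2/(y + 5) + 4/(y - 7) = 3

y = -4.4031 or y = 8.4031

Multiply both sides by (y + 5)(y - 7):
2(y - 7) + 4(y + 5) = 3(y + 5)(y - 7).
Expand and collect terms: 3y² - 12y - 111 = 0.
By the quadratic formula, y = (12 ± √1476) / 6, so y ≈ 8.4031 or y ≈ -4.4031.
Neither value makes a denominator zero (y ≠ -5, y ≠ 7), so both are valid.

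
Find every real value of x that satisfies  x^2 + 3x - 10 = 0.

x = -5 or x = 2

Factor: (x + 5)(x - 2) = 0.
So x = -5 or x = 2.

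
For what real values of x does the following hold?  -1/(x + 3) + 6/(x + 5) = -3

Multiply both sides by (x + 3)(x + 5):
-(x + 5) + 6(x + 3) = -3(x + 3)(x + 5).
Expand and collect terms: -3x^2 - 29x - 58 = 0.
By the quadratic formula, x = (29 +/- sqrt(145)) / -6, so x ~= -6.8403 or x ~= -2.8264.
Neither value makes a denominator zero (x != -3, x != -5), so both are valid.

x = -6.8403 or x = -2.8264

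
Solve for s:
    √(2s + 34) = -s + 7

s = 1

Square both sides: 2s + 34 = (-s + 7)².
Expand and rearrange: s² - 16s + 15 = 0.
Solving gives s = 15 or s = 1.
Check each candidate in the original equation:
  s = 15: √(64) = 8, while -s + 7 = -8 — extraneous.
  s = 1: √(36) = 6, while -s + 7 = 6 — valid.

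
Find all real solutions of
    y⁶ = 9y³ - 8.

y = 1 or y = 2

Let u = y³. The equation becomes u² - 9u + 8 = 0.
Factor: (u - 1)(u - 8) = 0, so u = 1 or u = 8.
y³ = 1 gives y = 1.
y³ = 8 gives y = 2.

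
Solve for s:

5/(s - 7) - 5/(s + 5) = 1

s = -8.798 or s = 10.798

Multiply both sides by (s - 7)(s + 5):
5(s + 5) - 5(s - 7) = (s - 7)(s + 5).
Expand and collect terms: s^2 - 2s - 95 = 0.
By the quadratic formula, s = (2 +/- sqrt(384)) / 2, so s ~= 10.798 or s ~= -8.798.
Neither value makes a denominator zero (s != 7, s != -5), so both are valid.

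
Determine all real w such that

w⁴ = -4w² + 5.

Let u = w². The equation becomes u² + 4u - 5 = 0.
Factor: (u + 5)(u - 1) = 0, so u = -5 or u = 1.
w² = -5 < 0 has no real solution.
w² = 1 gives w = ±1.

w = -1 or w = 1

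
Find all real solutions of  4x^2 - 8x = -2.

x = 0.2929 or x = 1.7071

Rearrange to standard form: 4x^2 - 8x + 2 = 0.
Discriminant: (-8)^2 - 4*4*2 = 32.
Quadratic formula: x = (8 +/- sqrt(32)) / 8.
So x = sqrt(2)/2 + 1 ~= 1.7071 or x = 1 - sqrt(2)/2 ~= 0.2929.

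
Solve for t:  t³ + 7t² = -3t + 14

t = -6.1401 or t = -2 or t = 1.1401

Rearrange: t³ + 7t² + 3t - 14 = 0.
Possible rational roots are divisors of -14. Testing t = -2 gives 0, so (t + 2) is a factor.
Divide: t³ + 7t² + 3t - 14 = (t + 2)(t² + 5t - 7).
Apply the quadratic formula to t² + 5t - 7 = 0: t = (-5 ± √53)/2, i.e. t ≈ 1.1401 or t ≈ -6.1401.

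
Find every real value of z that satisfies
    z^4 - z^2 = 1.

Let u = z^2. The equation becomes u^2 - u - 1 = 0.
By the quadratic formula, u = 1/2 + sqrt(5)/2 or u = 1/2 - sqrt(5)/2.
z^2 = 1/2 + sqrt(5)/2 gives z = +/-sqrt(1/2 + sqrt(5)/2) ~= +/-1.272.
z^2 = 1/2 - sqrt(5)/2 < 0 has no real solution.

z = -1.272 or z = 1.272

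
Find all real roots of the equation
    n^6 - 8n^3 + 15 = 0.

Let u = n^3. The equation becomes u^2 - 8u + 15 = 0.
Factor: (u - 5)(u - 3) = 0, so u = 5 or u = 3.
n^3 = 5 gives n = (5)^(1/3) ~= 1.71.
n^3 = 3 gives n = (3)^(1/3) ~= 1.4422.

n = 1.4422 or n = 1.71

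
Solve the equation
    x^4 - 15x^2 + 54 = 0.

x = -3 or x = -2.4495 or x = 2.4495 or x = 3

Let u = x^2. The equation becomes u^2 - 15u + 54 = 0.
Factor: (u - 9)(u - 6) = 0, so u = 9 or u = 6.
x^2 = 9 gives x = +/-3.
x^2 = 6 gives x = +/-sqrt(6) ~= +/-2.4495.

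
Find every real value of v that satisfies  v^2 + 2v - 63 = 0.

Factor: (v + 9)(v - 7) = 0.
So v = -9 or v = 7.

v = -9 or v = 7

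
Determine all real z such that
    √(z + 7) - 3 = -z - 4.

Isolate the radical: √(z + 7) = -z - 1.
Square both sides: z + 7 = (-z - 1)².
Expand and rearrange: z² + z - 6 = 0.
Solving gives z = 2 or z = -3.
Check each candidate in the original equation:
  z = 2: √(9) = 3, while -z - 1 = -3 — extraneous.
  z = -3: √(4) = 2, while -z - 1 = 2 — valid.

z = -3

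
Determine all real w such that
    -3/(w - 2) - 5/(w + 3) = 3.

w = -4.9469 or w = 1.2803

Multiply both sides by (w - 2)(w + 3):
-3(w + 3) - 5(w - 2) = 3(w - 2)(w + 3).
Expand and collect terms: 3w² + 11w - 19 = 0.
By the quadratic formula, w = (-11 ± √349) / 6, so w ≈ 1.2803 or w ≈ -4.9469.
Neither value makes a denominator zero (w ≠ 2, w ≠ -3), so both are valid.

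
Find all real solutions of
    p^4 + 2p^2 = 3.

Let u = p^2. The equation becomes u^2 + 2u - 3 = 0.
Factor: (u + 3)(u - 1) = 0, so u = -3 or u = 1.
p^2 = -3 < 0 has no real solution.
p^2 = 1 gives p = +/-1.

p = -1 or p = 1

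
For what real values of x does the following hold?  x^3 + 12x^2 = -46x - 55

Rearrange: x^3 + 12x^2 + 46x + 55 = 0.
Possible rational roots are divisors of 55. Testing x = -5 gives 0, so (x + 5) is a factor.
Divide: x^3 + 12x^2 + 46x + 55 = (x + 5)(x^2 + 7x + 11).
Apply the quadratic formula to x^2 + 7x + 11 = 0: x = (-7 +/- sqrt(5))/2, i.e. x ~= -2.382 or x ~= -4.618.

x = -5 or x = -4.618 or x = -2.382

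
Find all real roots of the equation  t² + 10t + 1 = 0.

Discriminant: (10)² − 4·1·1 = 96.
Quadratic formula: t = (-10 ± √96) / 2.
So t = -5 + 2·√(6) ≈ -0.101 or t = -5 - 2·√(6) ≈ -9.899.

t = -9.899 or t = -0.101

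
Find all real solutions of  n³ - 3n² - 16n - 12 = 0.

n = -2 or n = -1 or n = 6

Possible rational roots are divisors of -12. Testing n = -2 gives 0, so (n + 2) is a factor.
Divide: n³ - 3n² - 16n - 12 = (n + 2)(n² - 5n - 6).
Factor the quadratic: n = 6 or n = -1.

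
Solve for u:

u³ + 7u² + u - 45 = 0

u = -5 or u = -4.1623 or u = 2.1623

Possible rational roots are divisors of -45. Testing u = -5 gives 0, so (u + 5) is a factor.
Divide: u³ + 7u² + u - 45 = (u + 5)(u² + 2u - 9).
Apply the quadratic formula to u² + 2u - 9 = 0: u = (-2 ± √40)/2, i.e. u ≈ 2.1623 or u ≈ -4.1623.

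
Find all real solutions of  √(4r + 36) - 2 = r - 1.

Isolate the radical: √(4r + 36) = r + 1.
Square both sides: 4r + 36 = (r + 1)².
Expand and rearrange: r² - 2r - 35 = 0.
Solving gives r = 7 or r = -5.
Check each candidate in the original equation:
  r = 7: √(64) = 8, while r + 1 = 8 — valid.
  r = -5: √(16) = 4, while r + 1 = -4 — extraneous.

r = 7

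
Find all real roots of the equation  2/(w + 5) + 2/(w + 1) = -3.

w = -5.7749 or w = -1.5585

Multiply both sides by (w + 5)(w + 1):
2(w + 1) + 2(w + 5) = -3(w + 5)(w + 1).
Expand and collect terms: -3w² - 22w - 27 = 0.
By the quadratic formula, w = (22 ± √160) / -6, so w ≈ -5.7749 or w ≈ -1.5585.
Neither value makes a denominator zero (w ≠ -5, w ≠ -1), so both are valid.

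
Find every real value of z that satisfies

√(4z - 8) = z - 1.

z = 3

Square both sides: 4z - 8 = (z - 1)².
Expand and rearrange: z² - 6z + 9 = 0.
This gives the repeated root z = 3.
Check in the original equation:
  z = 3: √(4) = 2, while z - 1 = 2 — valid.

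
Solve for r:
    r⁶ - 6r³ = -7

Let u = r³. The equation becomes u² - 6u + 7 = 0.
By the quadratic formula, u = √(2) + 3 or u = 3 - √(2).
r³ = √(2) + 3 gives r = ∛(√(2) + 3) ≈ 1.6404.
r³ = 3 - √(2) gives r = ∛(3 - √(2)) ≈ 1.1661.

r = 1.1661 or r = 1.6404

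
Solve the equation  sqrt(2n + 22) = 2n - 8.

Square both sides: 2n + 22 = (2n - 8)^2.
Expand and rearrange: 4n^2 - 34n + 42 = 0.
Solving gives n = 7 or n = 1.5.
Check each candidate in the original equation:
  n = 7: sqrt(36) = 6, while 2n - 8 = 6 — valid.
  n = 1.5: sqrt(25) = 5, while 2n - 8 = -5 — extraneous.

n = 7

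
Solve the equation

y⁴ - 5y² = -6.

y = -1.7321 or y = -1.4142 or y = 1.4142 or y = 1.7321

Let u = y². The equation becomes u² - 5u + 6 = 0.
Factor: (u - 2)(u - 3) = 0, so u = 2 or u = 3.
y² = 2 gives y = ±√(2) ≈ ±1.4142.
y² = 3 gives y = ±√(3) ≈ ±1.7321.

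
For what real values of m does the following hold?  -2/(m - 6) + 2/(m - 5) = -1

m = 4 or m = 7

Multiply both sides by (m - 6)(m - 5):
-2(m - 5) + 2(m - 6) = -(m - 6)(m - 5).
Expand and collect terms: -m^2 + 11m - 28 = 0.
Factor or apply the quadratic formula: m = 4 or m = 7.
Neither value makes a denominator zero (m != 6, m != 5), so both are valid.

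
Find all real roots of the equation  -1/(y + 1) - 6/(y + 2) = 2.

Multiply both sides by (y + 1)(y + 2):
-(y + 2) - 6(y + 1) = 2(y + 1)(y + 2).
Expand and collect terms: 2y² + 13y + 12 = 0.
By the quadratic formula, y = (-13 ± √73) / 4, so y ≈ -1.114 or y ≈ -5.386.
Neither value makes a denominator zero (y ≠ -1, y ≠ -2), so both are valid.

y = -5.386 or y = -1.114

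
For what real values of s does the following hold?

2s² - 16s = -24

s = 2 or s = 6

Bring every term to one side: 2s² - 16s + 24 = 0.
Factor: 2(s - 2)(s - 6) = 0.
So s = 2 or s = 6.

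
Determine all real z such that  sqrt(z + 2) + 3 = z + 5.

Isolate the radical: sqrt(z + 2) = z + 2.
Square both sides: z + 2 = (z + 2)^2.
Expand and rearrange: z^2 + 3z + 2 = 0.
Solving gives z = -1 or z = -2.
Check each candidate in the original equation:
  z = -1: sqrt(1) = 1, while z + 2 = 1 — valid.
  z = -2: sqrt(0) = 0, while z + 2 = 0 — valid.

z = -2 or z = -1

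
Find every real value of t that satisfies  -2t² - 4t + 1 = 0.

Discriminant: (-4)² − 4·(-2)·1 = 24.
Quadratic formula: t = (4 ± √24) / (-4).
So t = -√(6)/2 - 1 ≈ -2.2247 or t = -1 + √(6)/2 ≈ 0.2247.

t = -2.2247 or t = 0.2247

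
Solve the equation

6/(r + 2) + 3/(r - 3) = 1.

r = 0.6411 or r = 9.3589

Multiply both sides by (r + 2)(r - 3):
6(r - 3) + 3(r + 2) = (r + 2)(r - 3).
Expand and collect terms: r^2 - 10r + 6 = 0.
By the quadratic formula, r = (10 +/- sqrt(76)) / 2, so r ~= 9.3589 or r ~= 0.6411.
Neither value makes a denominator zero (r != -2, r != 3), so both are valid.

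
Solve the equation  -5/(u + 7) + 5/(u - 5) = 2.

u = -9.124 or u = 7.124

Multiply both sides by (u + 7)(u - 5):
-5(u - 5) + 5(u + 7) = 2(u + 7)(u - 5).
Expand and collect terms: 2u² + 4u - 130 = 0.
By the quadratic formula, u = (-4 ± √1056) / 4, so u ≈ 7.124 or u ≈ -9.124.
Neither value makes a denominator zero (u ≠ -7, u ≠ 5), so both are valid.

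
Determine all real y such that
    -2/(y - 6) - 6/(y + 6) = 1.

Multiply both sides by (y - 6)(y + 6):
-2(y + 6) - 6(y - 6) = (y - 6)(y + 6).
Expand and collect terms: y² + 8y - 60 = 0.
By the quadratic formula, y = (-8 ± √304) / 2, so y ≈ 4.7178 or y ≈ -12.7178.
Neither value makes a denominator zero (y ≠ 6, y ≠ -6), so both are valid.

y = -12.7178 or y = 4.7178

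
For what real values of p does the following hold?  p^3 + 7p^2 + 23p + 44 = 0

p = -4

Possible rational roots are divisors of 44. Testing p = -4 gives 0, so (p + 4) is a factor.
Divide: p^3 + 7p^2 + 23p + 44 = (p + 4)(p^2 + 3p + 11).
The quadratic p^2 + 3p + 11 has discriminant -35 < 0, so no further real roots.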